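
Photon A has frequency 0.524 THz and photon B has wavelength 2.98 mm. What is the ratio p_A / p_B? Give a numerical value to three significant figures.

p_A = 1.158e-30 kg·m/s (from frequency = 0.524 THz, via p = hf/c).
p_B = 2.224e-31 kg·m/s (from wavelength = 2.98 mm, via p = h/λ).
Ratio = 1.158e-30 / 2.224e-31 = 5.21.

5.21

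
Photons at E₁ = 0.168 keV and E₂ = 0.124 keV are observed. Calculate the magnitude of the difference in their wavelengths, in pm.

2620 pm

Using λ = hc/E: λ₁ = 7.380e-9 m, λ₂ = 9.999e-9 m.
|Δλ| = |7.380e-9 − 9.999e-9| = 2.62e-9 m = 2620 pm.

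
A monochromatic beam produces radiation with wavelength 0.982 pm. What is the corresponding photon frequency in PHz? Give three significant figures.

First convert: λ = 0.982 pm = 9.82e-13 m.
Since f = c/λ for a photon, f = 3.053e20 Hz.
Converting to PHz: f = 305300 PHz ≈ 3.05e5 PHz.

3.05e5 PHz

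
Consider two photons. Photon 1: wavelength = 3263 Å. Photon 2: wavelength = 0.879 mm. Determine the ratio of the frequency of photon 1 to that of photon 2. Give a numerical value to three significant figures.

f_1 = 9.188e14 Hz (from wavelength = 3263 Å, via f = c/λ).
f_2 = 3.411e11 Hz (from wavelength = 0.879 mm, via f = c/λ).
Ratio = 9.188e14 / 3.411e11 = 2690.

2690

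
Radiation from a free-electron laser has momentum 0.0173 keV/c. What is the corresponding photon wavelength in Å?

717 Å

Take h = 6.62607015·10^-34 J·s, c = 2.99792458·10^8 m/s, 1 eV = 1.602176634·10^-19 J.
In SI units: p = 0.0173 keV/c = 9.2456·10^-27 kg·m/s.
Since λ = h/p for a photon, λ = 7.167·10^-8 m.
Converting to Å: λ = 716.7 Å ≈ 717 Å.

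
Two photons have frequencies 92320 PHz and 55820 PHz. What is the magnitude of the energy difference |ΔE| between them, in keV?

151 keV

Using E = hf: E₁ = 6.1172 × 10^-14 J, E₂ = 3.6987 × 10^-14 J.
|ΔE| = |6.1172 × 10^-14 − 3.6987 × 10^-14| = 2.42 × 10^-14 J = 151 keV.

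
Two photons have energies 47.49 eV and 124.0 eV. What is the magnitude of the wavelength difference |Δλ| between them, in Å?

Using λ = hc/E: λ₁ = 2.6107 × 10^-8 m, λ₂ = 9.9987 × 10^-9 m.
|Δλ| = |2.6107 × 10^-8 − 9.9987 × 10^-9| = 1.61 × 10^-8 m = 161 Å.

161 Å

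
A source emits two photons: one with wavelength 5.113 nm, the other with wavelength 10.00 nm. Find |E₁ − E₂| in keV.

0.119 keV

Using E = hc/λ: E₁ = 3.8851e-17 J, E₂ = 1.9864e-17 J.
|ΔE| = |3.8851e-17 − 1.9864e-17| = 1.90e-17 J = 0.119 keV.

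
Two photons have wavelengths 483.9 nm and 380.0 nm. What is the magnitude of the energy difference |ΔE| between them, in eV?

0.701 eV

Using E = hc/λ: E₁ = 4.1051e-19 J, E₂ = 5.2275e-19 J.
|ΔE| = |4.1051e-19 − 5.2275e-19| = 1.12e-19 J = 0.701 eV.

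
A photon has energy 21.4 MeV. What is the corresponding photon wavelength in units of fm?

57.9 fm

Convert to SI: E = 21.4 MeV = 3.4287e-12 J.
Since λ = hc/E for a photon, λ = 5.794e-14 m.
Converting to fm: λ = 57.94 fm ≈ 57.9 fm.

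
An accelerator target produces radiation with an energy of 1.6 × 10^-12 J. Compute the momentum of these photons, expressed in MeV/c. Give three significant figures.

Take c = 2.99792458 × 10^8 m/s, 1 eV = 1.602176634 × 10^-19 J.
Apply p = E/c: p = 5.337 × 10^-21 kg·m/s.
Converting to MeV/c: p = 9.986 MeV/c ≈ 9.99 MeV/c.

9.99 MeV/c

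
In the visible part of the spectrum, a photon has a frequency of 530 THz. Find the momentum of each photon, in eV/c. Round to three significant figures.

Convert to SI: f = 530 THz = 5.3·10^14 Hz.
For a photon p = hf/c, so p = 1.171·10^-27 kg·m/s.
Converting to eV/c: p = 2.192 eV/c ≈ 2.19 eV/c.

2.19 eV/c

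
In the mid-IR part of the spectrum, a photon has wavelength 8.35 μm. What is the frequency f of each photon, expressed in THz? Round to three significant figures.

(c = 2.99792458e8 m/s.)
Convert to SI: λ = 8.35 μm = 8.35e-6 m.
Apply f = c/λ: f = 3.590e13 Hz.
Converting to THz: f = 35.90 THz ≈ 35.9 THz.

35.9 THz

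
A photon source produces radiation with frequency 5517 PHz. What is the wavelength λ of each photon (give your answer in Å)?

0.543 Å

First convert: f = 5517 PHz = 5.517·10^18 Hz.
The photon relation is λ = c/f, giving λ = 5.434·10^-11 m.
Converting to Å: λ = 0.5434 Å ≈ 0.543 Å.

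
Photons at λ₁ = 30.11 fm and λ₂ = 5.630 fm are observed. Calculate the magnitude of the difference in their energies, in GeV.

Using E = hc/λ: E₁ = 6.5973 × 10^-12 J, E₂ = 3.5283 × 10^-11 J.
|ΔE| = |6.5973 × 10^-12 − 3.5283 × 10^-11| = 2.87 × 10^-11 J = 0.179 GeV.

0.179 GeV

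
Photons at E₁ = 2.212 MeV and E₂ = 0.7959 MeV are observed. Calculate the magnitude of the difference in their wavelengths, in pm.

Using λ = hc/E: λ₁ = 5.6051 × 10^-13 m, λ₂ = 1.5578 × 10^-12 m.
|Δλ| = |5.6051 × 10^-13 − 1.5578 × 10^-12| = 9.97 × 10^-13 m = 0.997 pm.

0.997 pm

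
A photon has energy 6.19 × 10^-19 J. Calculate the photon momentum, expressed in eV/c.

Since p = E/c for a photon, p = 2.065 × 10^-27 kg·m/s.
Converting to eV/c: p = 3.863 eV/c ≈ 3.86 eV/c.

3.86 eV/c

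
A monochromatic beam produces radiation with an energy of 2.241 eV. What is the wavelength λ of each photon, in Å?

(h = 6.62607015 × 10^-34 J·s, c = 2.99792458 × 10^8 m/s, 1 eV = 1.602176634 × 10^-19 J.)
First convert: E = 2.241 eV = 3.5905 × 10^-19 J.
Since λ = hc/E for a photon, λ = 5.533 × 10^-7 m.
Converting to Å: λ = 5533 Å ≈ 5530 Å.

5530 Å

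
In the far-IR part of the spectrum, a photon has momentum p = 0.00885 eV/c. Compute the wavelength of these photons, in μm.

Take h = 6.62607015e-34 J·s, c = 2.99792458e8 m/s, 1 eV = 1.602176634e-19 J.
First convert: p = 0.00885 eV/c = 4.7297e-30 kg·m/s.
For a photon λ = h/p, so λ = 1.401e-4 m.
Converting to μm: λ = 140.1 μm ≈ 140 μm.

140 μm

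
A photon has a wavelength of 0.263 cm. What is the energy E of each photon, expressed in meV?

0.471 meV

First convert: λ = 0.263 cm = 0.00263 m.
For a photon E = hc/λ, so E = 7.553 × 10^-23 J.
Converting to meV: E = 0.4714 meV ≈ 0.471 meV.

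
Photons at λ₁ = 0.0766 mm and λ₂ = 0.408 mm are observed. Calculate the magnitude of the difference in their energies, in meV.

Using E = hc/λ: E₁ = 2.593 × 10^-21 J, E₂ = 4.869 × 10^-22 J.
|ΔE| = |2.593 × 10^-21 − 4.869 × 10^-22| = 2.11 × 10^-21 J = 13.1 meV.

13.1 meV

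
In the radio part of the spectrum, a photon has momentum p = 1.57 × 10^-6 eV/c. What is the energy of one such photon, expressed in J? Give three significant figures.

2.52 × 10^-25 J

Take c = 2.99792458 × 10^8 m/s, 1 eV = 1.602176634 × 10^-19 J.
Convert to SI: p = 1.57 × 10^-6 eV/c = 8.3905 × 10^-34 kg·m/s.
For a photon E = pc, so E = 2.515 × 10^-25 J.
So E ≈ 2.52 × 10^-25 J.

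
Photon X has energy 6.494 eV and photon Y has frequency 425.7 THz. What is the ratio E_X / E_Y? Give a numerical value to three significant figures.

3.69

E_X = 1.040e-18 J (from energy = 6.494 eV, via E given directly).
E_Y = 2.821e-19 J (from frequency = 425.7 THz, via E = hf).
Ratio = 1.040e-18 / 2.821e-19 = 3.69.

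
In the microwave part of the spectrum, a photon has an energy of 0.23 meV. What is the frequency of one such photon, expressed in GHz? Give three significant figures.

55.6 GHz

In SI units: E = 0.23 meV = 3.6850 × 10^-23 J.
Apply f = E/h: f = 5.561 × 10^10 Hz.
Converting to GHz: f = 55.61 GHz ≈ 55.6 GHz.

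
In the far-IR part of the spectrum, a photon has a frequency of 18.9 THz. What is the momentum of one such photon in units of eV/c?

Convert to SI: f = 18.9 THz = 1.89e13 Hz.
For a photon p = hf/c, so p = 4.177e-29 kg·m/s.
Converting to eV/c: p = 0.07816 eV/c ≈ 0.0782 eV/c.

0.0782 eV/c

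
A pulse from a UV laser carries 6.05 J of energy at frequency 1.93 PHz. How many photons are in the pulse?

Per-photon energy: E = 1.279 × 10^-18 J (from frequency = 1.93 PHz).
N = E_total / E_photon = 6.05 J / 1.279 × 10^-18 J = 4.73 × 10^18.

4.73 × 10^18 photons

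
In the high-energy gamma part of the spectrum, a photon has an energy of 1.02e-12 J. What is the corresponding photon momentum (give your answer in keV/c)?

(c = 2.99792458e8 m/s, 1 eV = 1.602176634e-19 J.)
Since p = E/c for a photon, p = 3.402e-21 kg·m/s.
Converting to keV/c: p = 6366 keV/c ≈ 6370 keV/c.

6370 keV/c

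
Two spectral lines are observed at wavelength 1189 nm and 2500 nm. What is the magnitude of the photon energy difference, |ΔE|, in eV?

0.547 eV

Using E = hc/λ: E₁ = 1.6707 × 10^-19 J, E₂ = 7.9458 × 10^-20 J.
|ΔE| = |1.6707 × 10^-19 − 7.9458 × 10^-20| = 8.76 × 10^-20 J = 0.547 eV.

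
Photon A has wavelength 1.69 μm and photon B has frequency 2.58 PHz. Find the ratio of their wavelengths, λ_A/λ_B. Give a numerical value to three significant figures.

14.5

λ_A = 1.690·10^-6 m (from wavelength = 1.69 μm, via λ given directly).
λ_B = 1.162·10^-7 m (from frequency = 2.58 PHz, via λ = c/f).
Ratio = 1.690·10^-6 / 1.162·10^-7 = 14.5.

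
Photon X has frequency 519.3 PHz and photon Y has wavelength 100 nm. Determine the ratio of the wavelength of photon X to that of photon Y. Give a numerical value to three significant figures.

5.77 × 10^-3

λ_X = 5.773 × 10^-10 m (from frequency = 519.3 PHz, via λ = c/f).
λ_Y = 1.000 × 10^-7 m (from wavelength = 100 nm, via λ given directly).
Ratio = 5.773 × 10^-10 / 1.000 × 10^-7 = 5.77 × 10^-3.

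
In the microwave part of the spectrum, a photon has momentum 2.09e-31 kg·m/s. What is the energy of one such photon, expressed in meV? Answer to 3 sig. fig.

(c = 2.99792458e8 m/s, 1 eV = 1.602176634e-19 J.)
The photon relation is E = pc, giving E = 6.266e-23 J.
Converting to meV: E = 0.3911 meV ≈ 0.391 meV.

0.391 meV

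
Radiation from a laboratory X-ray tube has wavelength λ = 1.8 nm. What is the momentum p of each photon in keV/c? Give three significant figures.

Use h = 6.62607015 × 10^-34 J·s, c = 2.99792458 × 10^8 m/s, 1 eV = 1.602176634 × 10^-19 J.
First convert: λ = 1.8 nm = 1.8 × 10^-9 m.
Apply p = h/λ: p = 3.681 × 10^-25 kg·m/s.
Converting to keV/c: p = 0.6888 keV/c ≈ 0.689 keV/c.

0.689 keV/c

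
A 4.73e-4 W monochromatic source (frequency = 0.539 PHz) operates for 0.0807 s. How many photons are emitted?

1.07e14 photons

Total energy: E_total = P·t = 4.73e-4 × 0.0807 = 3.817e-5 J.
Per-photon energy: E = 3.571e-19 J.
N = E_total / E_photon = 1.07e14.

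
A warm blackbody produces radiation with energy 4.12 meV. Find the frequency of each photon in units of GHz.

996 GHz

Take h = 6.62607015 × 10^-34 J·s, 1 eV = 1.602176634 × 10^-19 J.
Convert to SI: E = 4.12 meV = 6.6010 × 10^-22 J.
Since f = E/h for a photon, f = 9.962 × 10^11 Hz.
Converting to GHz: f = 996.2 GHz ≈ 996 GHz.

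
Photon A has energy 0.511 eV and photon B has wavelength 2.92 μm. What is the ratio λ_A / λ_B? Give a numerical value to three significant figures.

λ_A = 2.426 × 10^-6 m (from energy = 0.511 eV, via λ = hc/E).
λ_B = 2.920 × 10^-6 m (from wavelength = 2.92 μm, via λ given directly).
Ratio = 2.426 × 10^-6 / 2.920 × 10^-6 = 0.831.

0.831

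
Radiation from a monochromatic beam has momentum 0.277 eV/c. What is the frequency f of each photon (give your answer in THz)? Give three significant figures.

(h = 6.62607015e-34 J·s, c = 2.99792458e8 m/s, 1 eV = 1.602176634e-19 J.)
First convert: p = 0.277 eV/c = 1.4804e-28 kg·m/s.
Since f = pc/h for a photon, f = 6.698e13 Hz.
Converting to THz: f = 66.98 THz ≈ 67.0 THz.

67.0 THz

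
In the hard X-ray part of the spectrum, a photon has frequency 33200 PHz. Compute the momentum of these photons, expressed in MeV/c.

Convert to SI: f = 33200 PHz = 3.32e19 Hz.
Apply p = hf/c: p = 7.338e-23 kg·m/s.
Converting to MeV/c: p = 0.1373 MeV/c ≈ 0.137 MeV/c.

0.137 MeV/c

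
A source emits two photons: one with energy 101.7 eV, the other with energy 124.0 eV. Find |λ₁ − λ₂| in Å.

21.9 Å

Using λ = hc/E: λ₁ = 1.2191·10^-8 m, λ₂ = 9.9987·10^-9 m.
|Δλ| = |1.2191·10^-8 − 9.9987·10^-9| = 2.19·10^-9 m = 21.9 Å.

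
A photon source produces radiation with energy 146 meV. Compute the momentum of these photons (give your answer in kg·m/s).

7.80 × 10^-29 kg·m/s

Use c = 2.99792458 × 10^8 m/s, 1 eV = 1.602176634 × 10^-19 J.
Convert to SI: E = 146 meV = 2.3392 × 10^-20 J.
Since p = E/c for a photon, p = 7.803 × 10^-29 kg·m/s.
So p ≈ 7.80 × 10^-29 kg·m/s.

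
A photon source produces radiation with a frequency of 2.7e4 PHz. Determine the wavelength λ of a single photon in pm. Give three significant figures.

(c = 2.99792458e8 m/s.)
In SI units: f = 2.7e4 PHz = 2.7e19 Hz.
Apply λ = c/f: λ = 1.110e-11 m.
Converting to pm: λ = 11.10 pm ≈ 11.1 pm.

11.1 pm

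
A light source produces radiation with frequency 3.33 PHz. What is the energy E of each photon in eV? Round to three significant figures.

13.8 eV

Take h = 6.62607015 × 10^-34 J·s, 1 eV = 1.602176634 × 10^-19 J.
Convert to SI: f = 3.33 PHz = 3.33 × 10^15 Hz.
Apply E = hf: E = 2.206 × 10^-18 J.
Converting to eV: E = 13.77 eV ≈ 13.8 eV.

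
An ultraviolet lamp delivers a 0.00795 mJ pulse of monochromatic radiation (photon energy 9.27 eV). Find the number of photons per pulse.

Per-photon energy: E = 1.485 × 10^-18 J (from energy = 9.27 eV).
N = E_total / E_photon = 7.95 × 10^-6 J / 1.485 × 10^-18 J = 5.35 × 10^12.

5.35 × 10^12 photons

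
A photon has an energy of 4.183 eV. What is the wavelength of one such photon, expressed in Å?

(h = 6.62607015 × 10^-34 J·s, c = 2.99792458 × 10^8 m/s, 1 eV = 1.602176634 × 10^-19 J.)
First convert: E = 4.183 eV = 6.7019 × 10^-19 J.
Apply λ = hc/E: λ = 2.964 × 10^-7 m.
Converting to Å: λ = 2964 Å ≈ 2960 Å.

2960 Å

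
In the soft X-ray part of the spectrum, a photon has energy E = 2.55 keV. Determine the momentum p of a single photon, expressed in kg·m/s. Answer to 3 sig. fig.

1.36 × 10^-24 kg·m/s

(c = 2.99792458 × 10^8 m/s, 1 eV = 1.602176634 × 10^-19 J.)
In SI units: E = 2.55 keV = 4.0856 × 10^-16 J.
Apply p = E/c: p = 1.363 × 10^-24 kg·m/s.
So p ≈ 1.36 × 10^-24 kg·m/s.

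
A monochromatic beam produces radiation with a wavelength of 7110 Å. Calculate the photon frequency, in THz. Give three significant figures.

Use c = 2.99792458e8 m/s.
In SI units: λ = 7110 Å = 7.11e-7 m.
For a photon f = c/λ, so f = 4.216e14 Hz.
Converting to THz: f = 421.6 THz ≈ 422 THz.

422 THz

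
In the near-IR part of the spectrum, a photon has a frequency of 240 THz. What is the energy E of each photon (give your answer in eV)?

First convert: f = 240 THz = 2.40e14 Hz.
Apply E = hf: E = 1.590e-19 J.
Converting to eV: E = 0.9926 eV ≈ 0.993 eV.

0.993 eV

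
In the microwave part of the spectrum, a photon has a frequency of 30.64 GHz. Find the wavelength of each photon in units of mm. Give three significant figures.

9.78 mm

Take c = 2.99792458 × 10^8 m/s.
First convert: f = 30.64 GHz = 3.064 × 10^10 Hz.
Apply λ = c/f: λ = 0.009784 m.
Converting to mm: λ = 9.784 mm ≈ 9.78 mm.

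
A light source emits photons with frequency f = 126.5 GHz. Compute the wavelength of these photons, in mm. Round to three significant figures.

Take c = 2.99792458e8 m/s.
In SI units: f = 126.5 GHz = 1.265e11 Hz.
For a photon λ = c/f, so λ = 0.002370 m.
Converting to mm: λ = 2.370 mm ≈ 2.37 mm.

2.37 mm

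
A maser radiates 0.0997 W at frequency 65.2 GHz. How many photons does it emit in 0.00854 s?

1.97e19 photons

Total energy: E_total = P·t = 0.0997 × 0.00854 = 8.514e-4 J.
Per-photon energy: E = 4.320e-23 J.
N = E_total / E_photon = 1.97e19.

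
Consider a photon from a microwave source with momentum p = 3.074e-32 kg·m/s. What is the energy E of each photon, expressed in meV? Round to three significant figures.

0.0575 meV

The photon relation is E = pc, giving E = 9.216e-24 J.
Converting to meV: E = 0.05752 meV ≈ 0.0575 meV.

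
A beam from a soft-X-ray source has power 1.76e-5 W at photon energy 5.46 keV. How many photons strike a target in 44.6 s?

8.97e11 photons

Total energy: E_total = P·t = 1.76e-5 × 44.6 = 7.850e-4 J.
Per-photon energy: E = 8.748e-16 J.
N = E_total / E_photon = 8.97e11.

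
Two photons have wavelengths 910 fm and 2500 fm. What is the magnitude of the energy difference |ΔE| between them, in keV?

867 keV

Using E = hc/λ: E₁ = 2.183 × 10^-13 J, E₂ = 7.946 × 10^-14 J.
|ΔE| = |2.183 × 10^-13 − 7.946 × 10^-14| = 1.39 × 10^-13 J = 867 keV.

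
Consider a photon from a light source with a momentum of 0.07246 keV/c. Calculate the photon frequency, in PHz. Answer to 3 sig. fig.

17.5 PHz

In SI units: p = 0.07246 keV/c = 3.8725e-26 kg·m/s.
Since f = pc/h for a photon, f = 1.752e16 Hz.
Converting to PHz: f = 17.52 PHz ≈ 17.5 PHz.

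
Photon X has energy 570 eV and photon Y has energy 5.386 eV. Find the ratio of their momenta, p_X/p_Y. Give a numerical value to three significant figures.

p_X = 3.046e-25 kg·m/s (from energy = 570 eV, via p = E/c).
p_Y = 2.878e-27 kg·m/s (from energy = 5.386 eV, via p = E/c).
Ratio = 3.046e-25 / 2.878e-27 = 106.

106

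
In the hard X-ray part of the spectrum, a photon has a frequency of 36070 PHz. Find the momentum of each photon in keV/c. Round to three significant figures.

Convert to SI: f = 36070 PHz = 3.607 × 10^19 Hz.
The photon relation is p = hf/c, giving p = 7.972 × 10^-23 kg·m/s.
Converting to keV/c: p = 149.2 keV/c ≈ 149 keV/c.

149 keV/c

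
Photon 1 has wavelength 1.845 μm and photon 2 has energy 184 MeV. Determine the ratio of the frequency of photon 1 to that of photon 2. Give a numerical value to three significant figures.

3.65e-9

f_1 = 1.625e14 Hz (from wavelength = 1.845 μm, via f = c/λ).
f_2 = 4.449e22 Hz (from energy = 184 MeV, via f = E/h).
Ratio = 1.625e14 / 4.449e22 = 3.65e-9.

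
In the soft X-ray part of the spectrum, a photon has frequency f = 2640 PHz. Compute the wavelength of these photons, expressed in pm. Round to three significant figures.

(c = 2.99792458 × 10^8 m/s.)
First convert: f = 2640 PHz = 2.64 × 10^18 Hz.
For a photon λ = c/f, so λ = 1.136 × 10^-10 m.
Converting to pm: λ = 113.6 pm ≈ 114 pm.

114 pm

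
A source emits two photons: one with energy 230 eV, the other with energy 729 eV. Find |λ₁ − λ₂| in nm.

Using λ = hc/E: λ₁ = 5.391 × 10^-9 m, λ₂ = 1.701 × 10^-9 m.
|Δλ| = |5.391 × 10^-9 − 1.701 × 10^-9| = 3.69 × 10^-9 m = 3.69 nm.

3.69 nm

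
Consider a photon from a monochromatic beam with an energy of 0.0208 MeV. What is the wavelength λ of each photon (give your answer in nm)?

In SI units: E = 0.0208 MeV = 3.3325·10^-15 J.
The photon relation is λ = hc/E, giving λ = 5.961·10^-11 m.
Converting to nm: λ = 0.05961 nm ≈ 0.0596 nm.

0.0596 nm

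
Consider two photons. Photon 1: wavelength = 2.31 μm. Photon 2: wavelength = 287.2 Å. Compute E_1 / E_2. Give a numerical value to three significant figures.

E_1 = 8.599 × 10^-20 J (from wavelength = 2.31 μm, via E = hc/λ).
E_2 = 6.917 × 10^-18 J (from wavelength = 287.2 Å, via E = hc/λ).
Ratio = 8.599 × 10^-20 / 6.917 × 10^-18 = 0.0124.

0.0124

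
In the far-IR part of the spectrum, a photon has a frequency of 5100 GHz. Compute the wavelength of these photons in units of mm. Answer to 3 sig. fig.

First convert: f = 5100 GHz = 5.10e12 Hz.
For a photon λ = c/f, so λ = 5.878e-5 m.
Converting to mm: λ = 0.05878 mm ≈ 0.0588 mm.

0.0588 mm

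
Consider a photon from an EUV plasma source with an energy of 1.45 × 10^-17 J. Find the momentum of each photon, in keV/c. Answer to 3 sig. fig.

Apply p = E/c: p = 4.837 × 10^-26 kg·m/s.
Converting to keV/c: p = 0.09050 keV/c ≈ 0.0905 keV/c.

0.0905 keV/c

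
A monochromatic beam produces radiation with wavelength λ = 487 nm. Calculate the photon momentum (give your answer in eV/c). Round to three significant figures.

2.55 eV/c

Convert to SI: λ = 487 nm = 4.87·10^-7 m.
For a photon p = h/λ, so p = 1.361·10^-27 kg·m/s.
Converting to eV/c: p = 2.546 eV/c ≈ 2.55 eV/c.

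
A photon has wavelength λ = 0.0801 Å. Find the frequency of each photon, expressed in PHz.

3.74 × 10^4 PHz

Use c = 2.99792458 × 10^8 m/s.
First convert: λ = 0.0801 Å = 8.01 × 10^-12 m.
Apply f = c/λ: f = 3.743 × 10^19 Hz.
Converting to PHz: f = 37430 PHz ≈ 3.74 × 10^4 PHz.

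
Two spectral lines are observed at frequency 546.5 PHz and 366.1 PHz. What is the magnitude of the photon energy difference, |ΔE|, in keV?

0.746 keV

Using E = hf: E₁ = 3.6211e-16 J, E₂ = 2.4258e-16 J.
|ΔE| = |3.6211e-16 − 2.4258e-16| = 1.20e-16 J = 0.746 keV.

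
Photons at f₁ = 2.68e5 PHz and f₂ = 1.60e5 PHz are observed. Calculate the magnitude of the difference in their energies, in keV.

447 keV

Using E = hf: E₁ = 1.776e-13 J, E₂ = 1.060e-13 J.
|ΔE| = |1.776e-13 − 1.060e-13| = 7.16e-14 J = 447 keV.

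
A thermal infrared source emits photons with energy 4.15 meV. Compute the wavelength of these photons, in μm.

Use h = 6.62607015 × 10^-34 J·s, c = 2.99792458 × 10^8 m/s, 1 eV = 1.602176634 × 10^-19 J.
In SI units: E = 4.15 meV = 6.6490 × 10^-22 J.
For a photon λ = hc/E, so λ = 2.988 × 10^-4 m.
Converting to μm: λ = 298.8 μm ≈ 299 μm.

299 μm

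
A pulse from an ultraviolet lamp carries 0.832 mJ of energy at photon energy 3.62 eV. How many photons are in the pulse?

1.43 × 10^15 photons

Per-photon energy: E = 5.800 × 10^-19 J (from energy = 3.62 eV).
N = E_total / E_photon = 8.32 × 10^-4 J / 5.800 × 10^-19 J = 1.43 × 10^15.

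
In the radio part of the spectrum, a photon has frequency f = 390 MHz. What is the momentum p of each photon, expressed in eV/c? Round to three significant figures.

Use h = 6.62607015 × 10^-34 J·s, c = 2.99792458 × 10^8 m/s, 1 eV = 1.602176634 × 10^-19 J.
In SI units: f = 390 MHz = 3.9 × 10^8 Hz.
Since p = hf/c for a photon, p = 8.620 × 10^-34 kg·m/s.
Converting to eV/c: p = 1.613 × 10^-6 eV/c ≈ 1.61 × 10^-6 eV/c.

1.61 × 10^-6 eV/c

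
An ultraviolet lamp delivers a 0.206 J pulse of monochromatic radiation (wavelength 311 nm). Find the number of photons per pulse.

Per-photon energy: E = 6.387e-19 J (from wavelength = 311 nm).
N = E_total / E_photon = 0.206 J / 6.387e-19 J = 3.23e17.

3.23e17 photons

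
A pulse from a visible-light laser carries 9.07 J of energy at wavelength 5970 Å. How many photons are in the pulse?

2.73e19 photons

Per-photon energy: E = 3.327e-19 J (from wavelength = 5970 Å).
N = E_total / E_photon = 9.07 J / 3.327e-19 J = 2.73e19.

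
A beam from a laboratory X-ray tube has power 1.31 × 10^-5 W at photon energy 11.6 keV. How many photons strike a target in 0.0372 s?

2.62 × 10^8 photons

Total energy: E_total = P·t = 1.31 × 10^-5 × 0.0372 = 4.873 × 10^-7 J.
Per-photon energy: E = 1.859 × 10^-15 J.
N = E_total / E_photon = 2.62 × 10^8.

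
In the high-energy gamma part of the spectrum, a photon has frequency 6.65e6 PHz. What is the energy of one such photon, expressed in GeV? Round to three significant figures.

0.0275 GeV

First convert: f = 6.65e6 PHz = 6.65e21 Hz.
Since E = hf for a photon, E = 4.406e-12 J.
Converting to GeV: E = 0.02750 GeV ≈ 0.0275 GeV.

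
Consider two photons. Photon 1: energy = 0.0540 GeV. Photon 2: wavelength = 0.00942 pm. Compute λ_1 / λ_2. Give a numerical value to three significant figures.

2.44

λ_1 = 2.296e-14 m (from energy = 0.0540 GeV, via λ = hc/E).
λ_2 = 9.420e-15 m (from wavelength = 0.00942 pm, via λ given directly).
Ratio = 2.296e-14 / 9.420e-15 = 2.44.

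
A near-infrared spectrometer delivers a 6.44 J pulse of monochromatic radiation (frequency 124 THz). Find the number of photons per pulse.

Per-photon energy: E = 8.216e-20 J (from frequency = 124 THz).
N = E_total / E_photon = 6.44 J / 8.216e-20 J = 7.84e19.

7.84e19 photons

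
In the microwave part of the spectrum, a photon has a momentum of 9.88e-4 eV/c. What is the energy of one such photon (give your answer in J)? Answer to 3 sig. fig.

1.58e-22 J

Convert to SI: p = 9.88e-4 eV/c = 5.2802e-31 kg·m/s.
For a photon E = pc, so E = 1.583e-22 J.
So E ≈ 1.58e-22 J.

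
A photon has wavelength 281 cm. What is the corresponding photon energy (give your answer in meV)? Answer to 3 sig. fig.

4.41e-4 meV

First convert: λ = 281 cm = 2.81 m.
For a photon E = hc/λ, so E = 7.069e-26 J.
Converting to meV: E = 4.412e-4 meV ≈ 4.41e-4 meV.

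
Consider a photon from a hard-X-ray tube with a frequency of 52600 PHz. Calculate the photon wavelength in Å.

0.0570 Å

(c = 2.99792458e8 m/s.)
In SI units: f = 52600 PHz = 5.26e19 Hz.
For a photon λ = c/f, so λ = 5.699e-12 m.
Converting to Å: λ = 0.05699 Å ≈ 0.0570 Å.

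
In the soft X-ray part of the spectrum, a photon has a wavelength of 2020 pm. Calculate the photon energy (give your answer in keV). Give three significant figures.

Use h = 6.62607015e-34 J·s, c = 2.99792458e8 m/s, 1 eV = 1.602176634e-19 J.
Convert to SI: λ = 2020 pm = 2.02e-9 m.
Apply E = hc/λ: E = 9.834e-17 J.
Converting to keV: E = 0.6138 keV ≈ 0.614 keV.

0.614 keV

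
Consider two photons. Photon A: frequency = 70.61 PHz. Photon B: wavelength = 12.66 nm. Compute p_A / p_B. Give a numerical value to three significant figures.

p_A = 1.561 × 10^-25 kg·m/s (from frequency = 70.61 PHz, via p = hf/c).
p_B = 5.234 × 10^-26 kg·m/s (from wavelength = 12.66 nm, via p = h/λ).
Ratio = 1.561 × 10^-25 / 5.234 × 10^-26 = 2.98.

2.98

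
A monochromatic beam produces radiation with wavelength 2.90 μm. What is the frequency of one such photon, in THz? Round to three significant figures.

Convert to SI: λ = 2.90 μm = 2.90 × 10^-6 m.
For a photon f = c/λ, so f = 1.034 × 10^14 Hz.
Converting to THz: f = 103.4 THz ≈ 103 THz.

103 THz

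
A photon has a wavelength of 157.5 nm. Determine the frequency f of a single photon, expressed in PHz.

1.90 PHz

First convert: λ = 157.5 nm = 1.575 × 10^-7 m.
For a photon f = c/λ, so f = 1.903 × 10^15 Hz.
Converting to PHz: f = 1.903 PHz ≈ 1.90 PHz.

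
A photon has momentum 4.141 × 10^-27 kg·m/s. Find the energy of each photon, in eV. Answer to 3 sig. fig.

7.75 eV

Use c = 2.99792458 × 10^8 m/s, 1 eV = 1.602176634 × 10^-19 J.
Apply E = pc: E = 1.241 × 10^-18 J.
Converting to eV: E = 7.748 eV ≈ 7.75 eV.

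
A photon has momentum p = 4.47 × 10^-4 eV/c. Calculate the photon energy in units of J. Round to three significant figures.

Convert to SI: p = 4.47 × 10^-4 eV/c = 2.3889 × 10^-31 kg·m/s.
Apply E = pc: E = 7.162 × 10^-23 J.
So E ≈ 7.16 × 10^-23 J.

7.16 × 10^-23 J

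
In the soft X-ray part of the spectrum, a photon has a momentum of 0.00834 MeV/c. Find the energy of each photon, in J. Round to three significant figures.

1.34·10^-15 J

Take c = 2.99792458·10^8 m/s, 1 eV = 1.602176634·10^-19 J.
In SI units: p = 0.00834 MeV/c = 4.4571·10^-24 kg·m/s.
For a photon E = pc, so E = 1.336·10^-15 J.
So E ≈ 1.34·10^-15 J.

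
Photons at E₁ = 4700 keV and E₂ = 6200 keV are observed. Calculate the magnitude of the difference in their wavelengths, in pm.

0.0638 pm

Using λ = hc/E: λ₁ = 2.638e-13 m, λ₂ = 2.000e-13 m.
|Δλ| = |2.638e-13 − 2.000e-13| = 6.38e-14 m = 0.0638 pm.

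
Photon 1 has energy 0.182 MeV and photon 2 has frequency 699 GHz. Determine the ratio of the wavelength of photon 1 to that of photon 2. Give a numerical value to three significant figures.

λ_1 = 6.812e-12 m (from energy = 0.182 MeV, via λ = hc/E).
λ_2 = 4.289e-4 m (from frequency = 699 GHz, via λ = c/f).
Ratio = 6.812e-12 / 4.289e-4 = 1.59e-8.

1.59e-8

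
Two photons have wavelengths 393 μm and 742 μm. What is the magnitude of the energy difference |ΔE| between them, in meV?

Using E = hc/λ: E₁ = 5.055e-22 J, E₂ = 2.677e-22 J.
|ΔE| = |5.055e-22 − 2.677e-22| = 2.38e-22 J = 1.48 meV.

1.48 meV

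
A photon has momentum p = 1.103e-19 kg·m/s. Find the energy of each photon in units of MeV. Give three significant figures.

206 MeV

Since E = pc for a photon, E = 3.307e-11 J.
Converting to MeV: E = 206.4 MeV ≈ 206 MeV.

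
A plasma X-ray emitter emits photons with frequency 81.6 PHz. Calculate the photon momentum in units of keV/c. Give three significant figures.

0.337 keV/c

Take h = 6.62607015·10^-34 J·s, c = 2.99792458·10^8 m/s, 1 eV = 1.602176634·10^-19 J.
In SI units: f = 81.6 PHz = 8.16·10^16 Hz.
Apply p = hf/c: p = 1.804·10^-25 kg·m/s.
Converting to keV/c: p = 0.3375 keV/c ≈ 0.337 keV/c.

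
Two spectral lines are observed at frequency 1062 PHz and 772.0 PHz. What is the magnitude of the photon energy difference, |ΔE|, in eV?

Using E = hf: E₁ = 7.0369 × 10^-16 J, E₂ = 5.1153 × 10^-16 J.
|ΔE| = |7.0369 × 10^-16 − 5.1153 × 10^-16| = 1.92 × 10^-16 J = 1200 eV.

1200 eV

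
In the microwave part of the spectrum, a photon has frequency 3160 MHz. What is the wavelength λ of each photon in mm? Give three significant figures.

(c = 2.99792458 × 10^8 m/s.)
First convert: f = 3160 MHz = 3.16 × 10^9 Hz.
Apply λ = c/f: λ = 0.09487 m.
Converting to mm: λ = 94.87 mm ≈ 94.9 mm.

94.9 mm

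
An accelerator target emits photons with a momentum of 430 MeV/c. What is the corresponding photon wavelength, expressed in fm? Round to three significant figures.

2.88 fm

First convert: p = 430 MeV/c = 2.2980 × 10^-19 kg·m/s.
For a photon λ = h/p, so λ = 2.883 × 10^-15 m.
Converting to fm: λ = 2.883 fm ≈ 2.88 fm.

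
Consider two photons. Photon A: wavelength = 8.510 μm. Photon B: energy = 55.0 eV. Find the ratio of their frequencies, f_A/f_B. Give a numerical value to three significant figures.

2.65 × 10^-3

f_A = 3.523 × 10^13 Hz (from wavelength = 8.510 μm, via f = c/λ).
f_B = 1.330 × 10^16 Hz (from energy = 55.0 eV, via f = E/h).
Ratio = 3.523 × 10^13 / 1.330 × 10^16 = 2.65 × 10^-3.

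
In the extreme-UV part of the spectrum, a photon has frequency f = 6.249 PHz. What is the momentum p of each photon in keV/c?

(h = 6.62607015e-34 J·s, c = 2.99792458e8 m/s, 1 eV = 1.602176634e-19 J.)
Convert to SI: f = 6.249 PHz = 6.249e15 Hz.
The photon relation is p = hf/c, giving p = 1.381e-26 kg·m/s.
Converting to keV/c: p = 0.02584 keV/c ≈ 0.0258 keV/c.

0.0258 keV/c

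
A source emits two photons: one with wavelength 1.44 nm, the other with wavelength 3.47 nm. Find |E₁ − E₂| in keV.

0.504 keV

Using E = hc/λ: E₁ = 1.379 × 10^-16 J, E₂ = 5.725 × 10^-17 J.
|ΔE| = |1.379 × 10^-16 − 5.725 × 10^-17| = 8.07 × 10^-17 J = 0.504 keV.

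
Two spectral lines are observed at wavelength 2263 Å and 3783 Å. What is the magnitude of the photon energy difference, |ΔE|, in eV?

2.20 eV

Using E = hc/λ: E₁ = 8.7779·10^-19 J, E₂ = 5.2510·10^-19 J.
|ΔE| = |8.7779·10^-19 − 5.2510·10^-19| = 3.53·10^-19 J = 2.20 eV.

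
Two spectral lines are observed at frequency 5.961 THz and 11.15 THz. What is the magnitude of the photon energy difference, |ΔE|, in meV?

Using E = hf: E₁ = 3.9498e-21 J, E₂ = 7.3881e-21 J.
|ΔE| = |3.9498e-21 − 7.3881e-21| = 3.44e-21 J = 21.5 meV.

21.5 meV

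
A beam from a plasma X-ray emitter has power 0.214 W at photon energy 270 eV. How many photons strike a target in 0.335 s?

1.66e15 photons

Total energy: E_total = P·t = 0.214 × 0.335 = 0.07169 J.
Per-photon energy: E = 4.326e-17 J.
N = E_total / E_photon = 1.66e15.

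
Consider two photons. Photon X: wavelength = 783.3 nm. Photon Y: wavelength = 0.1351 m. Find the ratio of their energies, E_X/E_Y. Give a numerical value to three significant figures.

E_X = 2.536 × 10^-19 J (from wavelength = 783.3 nm, via E = hc/λ).
E_Y = 1.470 × 10^-24 J (from wavelength = 0.1351 m, via E = hc/λ).
Ratio = 2.536 × 10^-19 / 1.470 × 10^-24 = 1.72 × 10^5.

1.72 × 10^5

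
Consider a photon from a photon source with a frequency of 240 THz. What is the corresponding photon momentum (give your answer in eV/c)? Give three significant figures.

0.993 eV/c

In SI units: f = 240 THz = 2.4e14 Hz.
The photon relation is p = hf/c, giving p = 5.305e-28 kg·m/s.
Converting to eV/c: p = 0.9926 eV/c ≈ 0.993 eV/c.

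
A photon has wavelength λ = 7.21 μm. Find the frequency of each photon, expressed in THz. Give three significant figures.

(c = 2.99792458 × 10^8 m/s.)
In SI units: λ = 7.21 μm = 7.21 × 10^-6 m.
Since f = c/λ for a photon, f = 4.158 × 10^13 Hz.
Converting to THz: f = 41.58 THz ≈ 41.6 THz.

41.6 THz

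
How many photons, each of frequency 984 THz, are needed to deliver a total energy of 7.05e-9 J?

Per-photon energy: E = 6.520e-19 J (from frequency = 984 THz).
N = E_total / E_photon = 7.05e-9 J / 6.520e-19 J = 1.08e10.

1.08e10 photons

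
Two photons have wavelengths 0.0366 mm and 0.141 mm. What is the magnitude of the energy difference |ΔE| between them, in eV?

0.0251 eV

Using E = hc/λ: E₁ = 5.427 × 10^-21 J, E₂ = 1.409 × 10^-21 J.
|ΔE| = |5.427 × 10^-21 − 1.409 × 10^-21| = 4.02 × 10^-21 J = 0.0251 eV.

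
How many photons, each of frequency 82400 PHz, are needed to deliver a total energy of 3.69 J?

Per-photon energy: E = 5.460·10^-14 J (from frequency = 82400 PHz).
N = E_total / E_photon = 3.69 J / 5.460·10^-14 J = 6.76·10^13.

6.76·10^13 photons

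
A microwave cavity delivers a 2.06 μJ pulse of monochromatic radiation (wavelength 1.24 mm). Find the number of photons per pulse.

Per-photon energy: E = 1.602·10^-22 J (from wavelength = 1.24 mm).
N = E_total / E_photon = 2.06·10^-6 J / 1.602·10^-22 J = 1.29·10^16.

1.29·10^16 photons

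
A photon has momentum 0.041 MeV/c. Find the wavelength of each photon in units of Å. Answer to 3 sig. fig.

0.302 Å

First convert: p = 0.041 MeV/c = 2.1912 × 10^-23 kg·m/s.
The photon relation is λ = h/p, giving λ = 3.024 × 10^-11 m.
Converting to Å: λ = 0.3024 Å ≈ 0.302 Å.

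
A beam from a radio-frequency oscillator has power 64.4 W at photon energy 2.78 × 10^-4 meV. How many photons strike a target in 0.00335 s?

4.84 × 10^24 photons

Total energy: E_total = P·t = 64.4 × 0.00335 = 0.2157 J.
Per-photon energy: E = 4.454 × 10^-26 J.
N = E_total / E_photon = 4.84 × 10^24.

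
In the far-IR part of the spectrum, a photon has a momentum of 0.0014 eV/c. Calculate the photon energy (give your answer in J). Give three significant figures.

2.24·10^-22 J

Convert to SI: p = 0.0014 eV/c = 7.4820·10^-31 kg·m/s.
Since E = pc for a photon, E = 2.243·10^-22 J.
So E ≈ 2.24·10^-22 J.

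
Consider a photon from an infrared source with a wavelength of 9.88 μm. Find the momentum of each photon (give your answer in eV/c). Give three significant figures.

0.125 eV/c

(h = 6.62607015 × 10^-34 J·s, c = 2.99792458 × 10^8 m/s, 1 eV = 1.602176634 × 10^-19 J.)
First convert: λ = 9.88 μm = 9.88 × 10^-6 m.
Since p = h/λ for a photon, p = 6.707 × 10^-29 kg·m/s.
Converting to eV/c: p = 0.1255 eV/c ≈ 0.125 eV/c.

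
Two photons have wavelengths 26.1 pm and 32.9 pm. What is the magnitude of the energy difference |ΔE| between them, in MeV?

Using E = hc/λ: E₁ = 7.611e-15 J, E₂ = 6.038e-15 J.
|ΔE| = |7.611e-15 − 6.038e-15| = 1.57e-15 J = 9.82e-3 MeV.

9.82e-3 MeV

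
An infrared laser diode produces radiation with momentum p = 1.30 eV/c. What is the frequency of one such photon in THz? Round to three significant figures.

Use h = 6.62607015 × 10^-34 J·s, c = 2.99792458 × 10^8 m/s, 1 eV = 1.602176634 × 10^-19 J.
In SI units: p = 1.30 eV/c = 6.9476 × 10^-28 kg·m/s.
For a photon f = pc/h, so f = 3.143 × 10^14 Hz.
Converting to THz: f = 314.3 THz ≈ 314 THz.

314 THz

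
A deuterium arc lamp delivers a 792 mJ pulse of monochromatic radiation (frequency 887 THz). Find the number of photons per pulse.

Per-photon energy: E = 5.877 × 10^-19 J (from frequency = 887 THz).
N = E_total / E_photon = 0.792 J / 5.877 × 10^-19 J = 1.35 × 10^18.

1.35 × 10^18 photons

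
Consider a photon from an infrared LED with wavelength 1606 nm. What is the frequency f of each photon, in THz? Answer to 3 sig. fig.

187 THz

First convert: λ = 1606 nm = 1.606·10^-6 m.
The photon relation is f = c/λ, giving f = 1.867·10^14 Hz.
Converting to THz: f = 186.7 THz ≈ 187 THz.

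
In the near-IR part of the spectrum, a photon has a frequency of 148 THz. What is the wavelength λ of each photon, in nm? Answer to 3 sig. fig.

2030 nm

Take c = 2.99792458 × 10^8 m/s.
First convert: f = 148 THz = 1.48 × 10^14 Hz.
The photon relation is λ = c/f, giving λ = 2.026 × 10^-6 m.
Converting to nm: λ = 2026 nm ≈ 2030 nm.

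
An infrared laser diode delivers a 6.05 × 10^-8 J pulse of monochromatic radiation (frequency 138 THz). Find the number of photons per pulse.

6.62 × 10^11 photons

Per-photon energy: E = 9.144 × 10^-20 J (from frequency = 138 THz).
N = E_total / E_photon = 6.05 × 10^-8 J / 9.144 × 10^-20 J = 6.62 × 10^11.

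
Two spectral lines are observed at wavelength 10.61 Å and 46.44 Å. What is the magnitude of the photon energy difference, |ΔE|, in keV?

Using E = hc/λ: E₁ = 1.8722e-16 J, E₂ = 4.2774e-17 J.
|ΔE| = |1.8722e-16 − 4.2774e-17| = 1.44e-16 J = 0.902 keV.

0.902 keV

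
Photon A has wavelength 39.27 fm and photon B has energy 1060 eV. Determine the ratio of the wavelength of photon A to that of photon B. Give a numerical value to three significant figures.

3.36e-5

λ_A = 3.927e-14 m (from wavelength = 39.27 fm, via λ given directly).
λ_B = 1.170e-9 m (from energy = 1060 eV, via λ = hc/E).
Ratio = 3.927e-14 / 1.170e-9 = 3.36e-5.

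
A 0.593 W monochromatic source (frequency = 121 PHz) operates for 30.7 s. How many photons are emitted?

2.27e17 photons

Total energy: E_total = P·t = 0.593 × 30.7 = 18.21 J.
Per-photon energy: E = 8.018e-17 J.
N = E_total / E_photon = 2.27e17.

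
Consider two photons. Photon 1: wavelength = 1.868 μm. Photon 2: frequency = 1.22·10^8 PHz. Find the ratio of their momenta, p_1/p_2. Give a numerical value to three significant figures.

p_1 = 3.547·10^-28 kg·m/s (from wavelength = 1.868 μm, via p = h/λ).
p_2 = 2.696·10^-19 kg·m/s (from frequency = 1.22·10^8 PHz, via p = hf/c).
Ratio = 3.547·10^-28 / 2.696·10^-19 = 1.32·10^-9.

1.32·10^-9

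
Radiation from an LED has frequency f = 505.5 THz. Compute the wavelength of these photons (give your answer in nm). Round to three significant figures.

593 nm

Use c = 2.99792458 × 10^8 m/s.
In SI units: f = 505.5 THz = 5.055 × 10^14 Hz.
For a photon λ = c/f, so λ = 5.931 × 10^-7 m.
Converting to nm: λ = 593.1 nm ≈ 593 nm.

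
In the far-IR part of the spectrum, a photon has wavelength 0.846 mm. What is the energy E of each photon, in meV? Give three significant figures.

Use h = 6.62607015·10^-34 J·s, c = 2.99792458·10^8 m/s, 1 eV = 1.602176634·10^-19 J.
First convert: λ = 0.846 mm = 8.46·10^-4 m.
Apply E = hc/λ: E = 2.348·10^-22 J.
Converting to meV: E = 1.466 meV ≈ 1.47 meV.

1.47 meV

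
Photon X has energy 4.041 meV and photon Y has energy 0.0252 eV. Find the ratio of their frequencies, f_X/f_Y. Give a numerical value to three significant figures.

0.160

f_X = 9.771·10^11 Hz (from energy = 4.041 meV, via f = E/h).
f_Y = 6.093·10^12 Hz (from energy = 0.0252 eV, via f = E/h).
Ratio = 9.771·10^11 / 6.093·10^12 = 0.160.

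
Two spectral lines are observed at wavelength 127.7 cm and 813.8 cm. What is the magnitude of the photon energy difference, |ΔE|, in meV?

8.19 × 10^-4 meV

Using E = hc/λ: E₁ = 1.5556 × 10^-25 J, E₂ = 2.4410 × 10^-26 J.
|ΔE| = |1.5556 × 10^-25 − 2.4410 × 10^-26| = 1.31 × 10^-25 J = 8.19 × 10^-4 meV.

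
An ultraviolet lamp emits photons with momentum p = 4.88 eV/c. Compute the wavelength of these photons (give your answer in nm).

Take h = 6.62607015e-34 J·s, c = 2.99792458e8 m/s, 1 eV = 1.602176634e-19 J.
Convert to SI: p = 4.88 eV/c = 2.6080e-27 kg·m/s.
Since λ = h/p for a photon, λ = 2.541e-7 m.
Converting to nm: λ = 254.1 nm ≈ 254 nm.

254 nm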